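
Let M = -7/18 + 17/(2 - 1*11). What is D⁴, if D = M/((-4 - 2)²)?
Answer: 2825761/176319369216 ≈ 1.6026e-5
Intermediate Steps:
M = -41/18 (M = -7*1/18 + 17/(2 - 11) = -7/18 + 17/(-9) = -7/18 + 17*(-⅑) = -7/18 - 17/9 = -41/18 ≈ -2.2778)
D = -41/648 (D = -41/(18*(-4 - 2)²) = -41/(18*((-6)²)) = -41/18/36 = -41/18*1/36 = -41/648 ≈ -0.063272)
D⁴ = (-41/648)⁴ = 2825761/176319369216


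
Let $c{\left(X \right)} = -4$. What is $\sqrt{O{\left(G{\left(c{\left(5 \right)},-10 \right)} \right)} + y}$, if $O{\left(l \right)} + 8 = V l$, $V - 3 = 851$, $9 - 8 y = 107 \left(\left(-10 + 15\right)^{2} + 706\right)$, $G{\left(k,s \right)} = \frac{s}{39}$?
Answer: $\frac{2 i \sqrt{3803631}}{39} \approx 100.01 i$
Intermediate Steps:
$G{\left(k,s \right)} = \frac{s}{39}$ ($G{\left(k,s \right)} = s \frac{1}{39} = \frac{s}{39}$)
$y = -9776$ ($y = \frac{9}{8} - \frac{107 \left(\left(-10 + 15\right)^{2} + 706\right)}{8} = \frac{9}{8} - \frac{107 \left(5^{2} + 706\right)}{8} = \frac{9}{8} - \frac{107 \left(25 + 706\right)}{8} = \frac{9}{8} - \frac{107 \cdot 731}{8} = \frac{9}{8} - \frac{78217}{8} = -9776$)
$V = 854$ ($V = 3 + 851 = 854$)
$O{\left(l \right)} = -8 + 854 l$
$\sqrt{O{\left(G{\left(c{\left(5 \right)},-10 \right)} \right)} + y} = \sqrt{\left(-8 + 854 \cdot \frac{1}{39} \left(-10\right)\right) - 9776} = \sqrt{\left(-8 + 854 \left(- \frac{10}{39}\right)\right) - 9776} = \sqrt{\left(-8 - \frac{8540}{39}\right) - 9776} = \sqrt{- \frac{8852}{39} - 9776} = \sqrt{- \frac{390116}{39}} = \frac{2 i \sqrt{3803631}}{39}$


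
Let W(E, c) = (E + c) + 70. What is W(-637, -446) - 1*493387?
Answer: -494400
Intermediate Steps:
W(E, c) = 70 + E + c
W(-637, -446) - 1*493387 = (70 - 637 - 446) - 1*493387 = -1013 - 493387 = -494400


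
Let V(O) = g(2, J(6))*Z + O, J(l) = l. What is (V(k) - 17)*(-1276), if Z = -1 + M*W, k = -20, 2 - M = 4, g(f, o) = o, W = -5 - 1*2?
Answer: -52316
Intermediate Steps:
W = -7 (W = -5 - 2 = -7)
M = -2 (M = 2 - 1*4 = 2 - 4 = -2)
Z = 13 (Z = -1 - 2*(-7) = -1 + 14 = 13)
V(O) = 78 + O (V(O) = 6*13 + O = 78 + O)
(V(k) - 17)*(-1276) = ((78 - 20) - 17)*(-1276) = (58 - 17)*(-1276) = 41*(-1276) = -52316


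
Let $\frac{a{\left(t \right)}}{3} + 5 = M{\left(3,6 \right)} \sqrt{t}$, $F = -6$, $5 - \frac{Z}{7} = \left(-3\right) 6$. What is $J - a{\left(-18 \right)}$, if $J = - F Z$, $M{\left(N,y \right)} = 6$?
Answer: $981 - 54 i \sqrt{2} \approx 981.0 - 76.368 i$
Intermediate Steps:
$Z = 161$ ($Z = 35 - 7 \left(\left(-3\right) 6\right) = 35 - -126 = 35 + 126 = 161$)
$J = 966$ ($J = \left(-1\right) \left(-6\right) 161 = 6 \cdot 161 = 966$)
$a{\left(t \right)} = -15 + 18 \sqrt{t}$ ($a{\left(t \right)} = -15 + 3 \cdot 6 \sqrt{t} = -15 + 18 \sqrt{t}$)
$J - a{\left(-18 \right)} = 966 - \left(-15 + 18 \sqrt{-18}\right) = 966 - \left(-15 + 18 \cdot 3 i \sqrt{2}\right) = 966 - \left(-15 + 54 i \sqrt{2}\right) = 966 + \left(15 - 54 i \sqrt{2}\right) = 981 - 54 i \sqrt{2}$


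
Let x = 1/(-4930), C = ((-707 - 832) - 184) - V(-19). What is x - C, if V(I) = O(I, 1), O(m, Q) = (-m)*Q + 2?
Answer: 8597919/4930 ≈ 1744.0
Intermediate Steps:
O(m, Q) = 2 - Q*m (O(m, Q) = -Q*m + 2 = 2 - Q*m)
V(I) = 2 - I (V(I) = 2 - 1*1*I = 2 - I)
C = -1744 (C = ((-707 - 832) - 184) - (2 - 1*(-19)) = (-1539 - 184) - (2 + 19) = -1723 - 1*21 = -1723 - 21 = -1744)
x = -1/4930 ≈ -0.00020284
x - C = -1/4930 - 1*(-1744) = -1/4930 + 1744 = 8597919/4930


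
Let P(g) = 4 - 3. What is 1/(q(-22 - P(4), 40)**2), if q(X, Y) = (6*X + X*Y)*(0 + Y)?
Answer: 1/1790982400 ≈ 5.5835e-10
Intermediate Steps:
P(g) = 1
q(X, Y) = Y*(6*X + X*Y) (q(X, Y) = (6*X + X*Y)*Y = Y*(6*X + X*Y))
1/(q(-22 - P(4), 40)**2) = 1/(((-22 - 1*1)*40*(6 + 40))**2) = 1/(((-22 - 1)*40*46)**2) = 1/((-23*40*46)**2) = 1/((-42320)**2) = 1/1790982400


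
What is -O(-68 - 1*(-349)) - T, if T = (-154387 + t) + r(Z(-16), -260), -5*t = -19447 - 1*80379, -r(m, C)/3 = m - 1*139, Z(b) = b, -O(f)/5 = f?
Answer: 676809/5 ≈ 1.3536e+5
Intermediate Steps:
O(f) = -5*f
r(m, C) = 417 - 3*m (r(m, C) = -3*(m - 1*139) = -3*(m - 139) = -3*(-139 + m) = 417 - 3*m)
t = 99826/5 (t = -(-19447 - 1*80379)/5 = -(-19447 - 80379)/5 = -⅕*(-99826) = 99826/5 ≈ 19965.)
T = -669784/5 (T = (-154387 + 99826/5) + (417 - 3*(-16)) = -672109/5 + (417 + 48) = -672109/5 + 465 = -669784/5 ≈ -1.3396e+5)
-O(-68 - 1*(-349)) - T = -(-5)*(-68 - 1*(-349)) - 1*(-669784/5) = -(-5)*(-68 + 349) + 669784/5 = -(-5)*281 + 669784/5 = -1*(-1405) + 669784/5 = 1405 + 669784/5 = 676809/5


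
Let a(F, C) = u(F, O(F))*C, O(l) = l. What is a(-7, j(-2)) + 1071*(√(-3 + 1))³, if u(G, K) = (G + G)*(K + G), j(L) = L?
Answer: -392 - 2142*I*√2 ≈ -392.0 - 3029.2*I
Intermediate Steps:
u(G, K) = 2*G*(G + K) (u(G, K) = (2*G)*(G + K) = 2*G*(G + K))
a(F, C) = 4*C*F² (a(F, C) = (2*F*(F + F))*C = (2*F*(2*F))*C = (4*F²)*C = 4*C*F²)
a(-7, j(-2)) + 1071*(√(-3 + 1))³ = 4*(-2)*(-7)² + 1071*(√(-3 + 1))³ = 4*(-2)*49 + 1071*(√(-2))³ = -392 + 1071*(I*√2)³ = -392 + 1071*(-2*I*√2) = -392 - 2142*I*√2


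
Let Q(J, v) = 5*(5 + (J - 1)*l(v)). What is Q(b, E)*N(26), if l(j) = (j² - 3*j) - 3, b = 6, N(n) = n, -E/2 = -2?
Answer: 1300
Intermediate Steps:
E = 4 (E = -2*(-2) = 4)
l(j) = -3 + j² - 3*j
Q(J, v) = 25 + 5*(-1 + J)*(-3 + v² - 3*v) (Q(J, v) = 5*(5 + (J - 1)*(-3 + v² - 3*v)) = 5*(5 + (-1 + J)*(-3 + v² - 3*v)) = 25 + 5*(-1 + J)*(-3 + v² - 3*v))
Q(b, E)*N(26) = (40 - 5*4² + 15*4 - 5*6*(3 - 1*4² + 3*4))*26 = (40 - 5*16 + 60 - 5*6*(3 - 1*16 + 12))*26 = (40 - 80 + 60 - 5*6*(3 - 16 + 12))*26 = (40 - 80 + 60 - 5*6*(-1))*26 = (40 - 80 + 60 + 30)*26 = 50*26 = 1300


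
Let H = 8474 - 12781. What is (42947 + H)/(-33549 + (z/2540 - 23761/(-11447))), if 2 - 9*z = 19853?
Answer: -3370418049600/2926244456839 ≈ -1.1518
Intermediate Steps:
z = -6617/3 (z = 2/9 - 1/9*19853 = 2/9 - 19853/9 = -6617/3 ≈ -2205.7)
H = -4307
(42947 + H)/(-33549 + (z/2540 - 23761/(-11447))) = (42947 - 4307)/(-33549 + (-6617/3/2540 - 23761/(-11447))) = 38640/(-33549 + (-6617/3*1/2540 - 23761*(-1/11447))) = 38640/(-33549 + (-6617/7620 + 23761/11447)) = 38640/(-33549 + 105314021/87226140) = 38640/(-2926244456839/87226140) = 38640*(-87226140/2926244456839) = -3370418049600/2926244456839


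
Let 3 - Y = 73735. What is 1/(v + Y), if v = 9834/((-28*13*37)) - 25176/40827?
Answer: -91643006/6757145545573 ≈ -1.3562e-5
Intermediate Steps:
Y = -73732 (Y = 3 - 1*73735 = 3 - 73735 = -73732)
v = -123427181/91643006 (v = 9834/((-364*37)) - 25176*1/40827 = 9834/(-13468) - 8392/13609 = 9834*(-1/13468) - 8392/13609 = -4917/6734 - 8392/13609 = -123427181/91643006 ≈ -1.3468)
1/(v + Y) = 1/(-123427181/91643006 - 73732) = 1/(-6757145545573/91643006) = -91643006/6757145545573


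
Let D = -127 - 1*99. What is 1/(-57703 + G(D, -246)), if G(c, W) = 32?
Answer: -1/57671 ≈ -1.7340e-5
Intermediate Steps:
D = -226 (D = -127 - 99 = -226)
1/(-57703 + G(D, -246)) = 1/(-57703 + 32) = 1/(-57671) = -1/57671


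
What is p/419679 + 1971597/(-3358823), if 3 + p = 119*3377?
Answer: 40179904109/108432882909 ≈ 0.37055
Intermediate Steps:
p = 401860 (p = -3 + 119*3377 = -3 + 401863 = 401860)
p/419679 + 1971597/(-3358823) = 401860/419679 + 1971597/(-3358823) = 401860*(1/419679) + 1971597*(-1/3358823) = 401860/419679 - 1971597/3358823 = 40179904109/108432882909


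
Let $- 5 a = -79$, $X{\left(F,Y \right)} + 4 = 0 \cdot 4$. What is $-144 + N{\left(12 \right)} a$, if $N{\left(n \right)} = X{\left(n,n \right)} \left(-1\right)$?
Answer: $- \frac{404}{5} \approx -80.8$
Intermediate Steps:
$X{\left(F,Y \right)} = -4$ ($X{\left(F,Y \right)} = -4 + 0 \cdot 4 = -4 + 0 = -4$)
$N{\left(n \right)} = 4$ ($N{\left(n \right)} = \left(-4\right) \left(-1\right) = 4$)
$a = \frac{79}{5}$ ($a = \left(- \frac{1}{5}\right) \left(-79\right) = \frac{79}{5} \approx 15.8$)
$-144 + N{\left(12 \right)} a = -144 + 4 \cdot \frac{79}{5} = -144 + \frac{316}{5} = - \frac{404}{5}$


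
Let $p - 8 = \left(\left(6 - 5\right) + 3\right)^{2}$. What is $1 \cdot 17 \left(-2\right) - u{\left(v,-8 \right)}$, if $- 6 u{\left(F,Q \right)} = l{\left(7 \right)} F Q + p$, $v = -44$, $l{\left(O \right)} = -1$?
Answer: $- \frac{266}{3} \approx -88.667$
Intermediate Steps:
$p = 24$ ($p = 8 + \left(\left(6 - 5\right) + 3\right)^{2} = 8 + \left(1 + 3\right)^{2} = 8 + 4^{2} = 8 + 16 = 24$)
$u{\left(F,Q \right)} = -4 + \frac{F Q}{6}$ ($u{\left(F,Q \right)} = - \frac{- F Q + 24}{6} = - \frac{24 - F Q}{6} = -4 + \frac{F Q}{6}$)
$1 \cdot 17 \left(-2\right) - u{\left(v,-8 \right)} = 1 \cdot 17 \left(-2\right) - \left(-4 + \frac{1}{6} \left(-44\right) \left(-8\right)\right) = 17 \left(-2\right) - \left(-4 + \frac{176}{3}\right) = -34 - \frac{164}{3} = - \frac{266}{3}$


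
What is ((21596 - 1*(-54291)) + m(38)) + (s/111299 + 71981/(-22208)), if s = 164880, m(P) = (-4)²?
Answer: 187607235199097/2471728192 ≈ 75901.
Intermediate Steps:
m(P) = 16
((21596 - 1*(-54291)) + m(38)) + (s/111299 + 71981/(-22208)) = ((21596 - 1*(-54291)) + 16) + (164880/111299 + 71981/(-22208)) = ((21596 + 54291) + 16) + (164880*(1/111299) + 71981*(-1/22208)) = (75887 + 16) + (164880/111299 - 71981/22208) = 75903 - 4349758279/2471728192 = 187607235199097/2471728192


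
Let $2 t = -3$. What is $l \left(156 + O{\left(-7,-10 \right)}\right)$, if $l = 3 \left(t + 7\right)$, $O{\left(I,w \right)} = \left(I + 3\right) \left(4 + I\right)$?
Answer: $2772$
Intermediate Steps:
$O{\left(I,w \right)} = \left(3 + I\right) \left(4 + I\right)$
$t = - \frac{3}{2}$ ($t = \frac{1}{2} \left(-3\right) = - \frac{3}{2} \approx -1.5$)
$l = \frac{33}{2}$ ($l = 3 \left(- \frac{3}{2} + 7\right) = 3 \cdot \frac{11}{2} = \frac{33}{2} \approx 16.5$)
$l \left(156 + O{\left(-7,-10 \right)}\right) = \frac{33 \left(156 + \left(12 + \left(-7\right)^{2} + 7 \left(-7\right)\right)\right)}{2} = \frac{33 \left(156 + \left(12 + 49 - 49\right)\right)}{2} = \frac{33 \left(156 + 12\right)}{2} = \frac{33}{2} \cdot 168 = 2772$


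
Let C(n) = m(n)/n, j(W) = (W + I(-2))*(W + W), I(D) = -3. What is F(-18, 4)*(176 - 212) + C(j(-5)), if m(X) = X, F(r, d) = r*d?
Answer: 2593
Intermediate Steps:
F(r, d) = d*r
j(W) = 2*W*(-3 + W) (j(W) = (W - 3)*(W + W) = (-3 + W)*(2*W) = 2*W*(-3 + W))
C(n) = 1 (C(n) = n/n = 1)
F(-18, 4)*(176 - 212) + C(j(-5)) = (4*(-18))*(176 - 212) + 1 = -72*(-36) + 1 = 2592 + 1 = 2593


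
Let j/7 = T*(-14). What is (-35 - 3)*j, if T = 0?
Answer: 0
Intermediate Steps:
j = 0 (j = 7*(0*(-14)) = 7*0 = 0)
(-35 - 3)*j = (-35 - 3)*0 = -38*0 = 0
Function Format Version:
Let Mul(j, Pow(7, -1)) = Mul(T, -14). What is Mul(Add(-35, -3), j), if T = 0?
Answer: 0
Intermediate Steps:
j = 0 (j = Mul(7, Mul(0, -14)) = Mul(7, 0) = 0)
Mul(Add(-35, -3), j) = Mul(Add(-35, -3), 0) = Mul(-38, 0) = 0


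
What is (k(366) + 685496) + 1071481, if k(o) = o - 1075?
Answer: 1756268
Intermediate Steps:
k(o) = -1075 + o
(k(366) + 685496) + 1071481 = ((-1075 + 366) + 685496) + 1071481 = (-709 + 685496) + 1071481 = 684787 + 1071481 = 1756268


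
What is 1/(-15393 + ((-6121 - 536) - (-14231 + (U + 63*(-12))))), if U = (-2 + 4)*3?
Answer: -1/7069 ≈ -0.00014146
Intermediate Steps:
U = 6 (U = 2*3 = 6)
1/(-15393 + ((-6121 - 536) - (-14231 + (U + 63*(-12))))) = 1/(-15393 + ((-6121 - 536) - (-14231 + (6 + 63*(-12))))) = 1/(-15393 + (-6657 - (-14231 + (6 - 756)))) = 1/(-15393 + (-6657 - (-14231 - 750))) = 1/(-15393 + (-6657 - 1*(-14981))) = 1/(-15393 + (-6657 + 14981)) = 1/(-15393 + 8324) = 1/(-7069) = -1/7069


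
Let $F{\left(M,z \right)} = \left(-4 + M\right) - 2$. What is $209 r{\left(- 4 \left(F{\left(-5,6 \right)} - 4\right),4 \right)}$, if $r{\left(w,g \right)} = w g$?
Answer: $50160$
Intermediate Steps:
$F{\left(M,z \right)} = -6 + M$
$r{\left(w,g \right)} = g w$
$209 r{\left(- 4 \left(F{\left(-5,6 \right)} - 4\right),4 \right)} = 209 \cdot 4 \left(- 4 \left(\left(-6 - 5\right) - 4\right)\right) = 209 \cdot 4 \left(- 4 \left(-11 - 4\right)\right) = 209 \cdot 4 \left(\left(-4\right) \left(-15\right)\right) = 209 \cdot 4 \cdot 60 = 209 \cdot 240 = 50160$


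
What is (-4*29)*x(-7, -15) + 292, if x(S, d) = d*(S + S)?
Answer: -24068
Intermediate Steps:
x(S, d) = 2*S*d (x(S, d) = d*(2*S) = 2*S*d)
(-4*29)*x(-7, -15) + 292 = (-4*29)*(2*(-7)*(-15)) + 292 = -116*210 + 292 = -24360 + 292 = -24068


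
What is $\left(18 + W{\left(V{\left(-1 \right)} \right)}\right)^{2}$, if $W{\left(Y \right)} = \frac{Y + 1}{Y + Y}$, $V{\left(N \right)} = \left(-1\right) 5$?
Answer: $\frac{8464}{25} \approx 338.56$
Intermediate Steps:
$V{\left(N \right)} = -5$
$W{\left(Y \right)} = \frac{1 + Y}{2 Y}$
$\left(18 + W{\left(V{\left(-1 \right)} \right)}\right)^{2} = \left(18 + \frac{1 - 5}{2 \left(-5\right)}\right)^{2} = \left(18 + \frac{1}{2} \left(- \frac{1}{5}\right) \left(-4\right)\right)^{2} = \left(18 + \frac{2}{5}\right)^{2} = \left(\frac{92}{5}\right)^{2} = \frac{8464}{25}$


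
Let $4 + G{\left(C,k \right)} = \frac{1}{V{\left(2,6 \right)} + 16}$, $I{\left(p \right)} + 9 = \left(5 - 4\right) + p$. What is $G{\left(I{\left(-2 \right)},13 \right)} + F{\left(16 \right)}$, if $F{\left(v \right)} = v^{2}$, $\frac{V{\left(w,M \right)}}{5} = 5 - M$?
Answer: $\frac{2773}{11} \approx 252.09$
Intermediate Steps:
$V{\left(w,M \right)} = 25 - 5 M$ ($V{\left(w,M \right)} = 5 \left(5 - M\right) = 25 - 5 M$)
$I{\left(p \right)} = -8 + p$ ($I{\left(p \right)} = -9 + \left(\left(5 - 4\right) + p\right) = -9 + \left(1 + p\right) = -8 + p$)
$G{\left(C,k \right)} = - \frac{43}{11}$ ($G{\left(C,k \right)} = -4 + \frac{1}{\left(25 - 30\right) + 16} = -4 + \frac{1}{-5 + 16} = -4 + \frac{1}{11} = - \frac{43}{11}$)
$G{\left(I{\left(-2 \right)},13 \right)} + F{\left(16 \right)} = - \frac{43}{11} + 16^{2} = - \frac{43}{11} + 256 = \frac{2773}{11}$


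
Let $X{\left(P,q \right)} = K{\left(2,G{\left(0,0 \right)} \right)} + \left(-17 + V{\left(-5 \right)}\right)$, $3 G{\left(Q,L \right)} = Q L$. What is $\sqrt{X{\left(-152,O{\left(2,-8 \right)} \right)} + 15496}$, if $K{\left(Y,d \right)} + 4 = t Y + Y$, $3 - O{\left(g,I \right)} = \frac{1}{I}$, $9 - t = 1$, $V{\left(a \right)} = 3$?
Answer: $2 \sqrt{3874} \approx 124.48$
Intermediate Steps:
$t = 8$ ($t = 9 - 1 = 8$)
$O{\left(g,I \right)} = 3 - \frac{1}{I}$
$G{\left(Q,L \right)} = \frac{L Q}{3}$ ($G{\left(Q,L \right)} = \frac{Q L}{3} = \frac{L Q}{3}$)
$K{\left(Y,d \right)} = -4 + 9 Y$ ($K{\left(Y,d \right)} = -4 + \left(8 Y + Y\right) = -4 + 9 Y$)
$X{\left(P,q \right)} = 0$ ($X{\left(P,q \right)} = \left(-4 + 9 \cdot 2\right) + \left(-17 + 3\right) = \left(-4 + 18\right) - 14 = 14 - 14 = 0$)
$\sqrt{X{\left(-152,O{\left(2,-8 \right)} \right)} + 15496} = \sqrt{0 + 15496} = \sqrt{15496} = 2 \sqrt{3874}$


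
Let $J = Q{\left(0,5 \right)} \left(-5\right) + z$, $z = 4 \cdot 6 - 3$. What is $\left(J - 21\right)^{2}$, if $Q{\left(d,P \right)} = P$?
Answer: $625$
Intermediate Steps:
$z = 21$ ($z = 24 - 3 = 21$)
$J = -4$ ($J = 5 \left(-5\right) + 21 = -25 + 21 = -4$)
$\left(J - 21\right)^{2} = \left(-4 - 21\right)^{2} = \left(-25\right)^{2} = 625$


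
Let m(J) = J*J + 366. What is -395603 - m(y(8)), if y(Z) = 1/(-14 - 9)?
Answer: -209467602/529 ≈ -3.9597e+5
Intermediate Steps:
y(Z) = -1/23 (y(Z) = 1/(-23) = -1/23)
m(J) = 366 + J² (m(J) = J² + 366 = 366 + J²)
-395603 - m(y(8)) = -395603 - (366 + (-1/23)²) = -395603 - (366 + 1/529) = -395603 - 1*193615/529 = -395603 - 193615/529 = -209467602/529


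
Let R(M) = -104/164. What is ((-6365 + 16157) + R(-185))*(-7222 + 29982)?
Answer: 9136910960/41 ≈ 2.2285e+8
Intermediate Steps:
R(M) = -26/41 (R(M) = -104*1/164 = -26/41)
((-6365 + 16157) + R(-185))*(-7222 + 29982) = ((-6365 + 16157) - 26/41)*(-7222 + 29982) = (9792 - 26/41)*22760 = (401446/41)*22760 = 9136910960/41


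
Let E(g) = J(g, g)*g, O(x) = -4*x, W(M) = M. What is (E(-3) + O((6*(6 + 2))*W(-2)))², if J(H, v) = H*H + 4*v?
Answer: 154449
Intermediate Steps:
J(H, v) = H² + 4*v
E(g) = g*(g² + 4*g) (E(g) = (g² + 4*g)*g = g*(g² + 4*g))
(E(-3) + O((6*(6 + 2))*W(-2)))² = ((-3)²*(4 - 3) - 4*6*(6 + 2)*(-2))² = (9*1 - 4*6*8*(-2))² = (9 - 192*(-2))² = (9 - 4*(-96))² = (9 + 384)² = 393² = 154449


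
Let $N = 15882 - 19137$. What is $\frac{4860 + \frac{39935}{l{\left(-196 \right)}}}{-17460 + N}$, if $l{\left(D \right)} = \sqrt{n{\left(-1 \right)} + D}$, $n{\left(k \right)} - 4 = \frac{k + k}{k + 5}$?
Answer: $- \frac{324}{1381} + \frac{1141 i \sqrt{770}}{227865} \approx -0.23461 + 0.13895 i$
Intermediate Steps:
$N = -3255$ ($N = 15882 - 19137 = -3255$)
$n{\left(k \right)} = 4 + \frac{2 k}{5 + k}$ ($n{\left(k \right)} = 4 + \frac{k + k}{k + 5} = 4 + \frac{2 k}{5 + k}$)
$l{\left(D \right)} = \sqrt{\frac{7}{2} + D}$ ($l{\left(D \right)} = \sqrt{\frac{2 \left(10 + 3 \left(-1\right)\right)}{5 - 1} + D} = \sqrt{\frac{2 \left(10 - 3\right)}{4} + D} = \sqrt{2 \cdot \frac{1}{4} \cdot 7 + D} = \sqrt{\frac{7}{2} + D}$)
$\frac{4860 + \frac{39935}{l{\left(-196 \right)}}}{-17460 + N} = \frac{4860 + \frac{39935}{\frac{1}{2} \sqrt{14 + 4 \left(-196\right)}}}{-17460 - 3255} = \frac{4860 + \frac{39935}{\frac{1}{2} \sqrt{14 - 784}}}{-20715} = \left(4860 + \frac{39935}{\frac{1}{2} \sqrt{-770}}\right) \left(- \frac{1}{20715}\right) = \left(4860 + \frac{39935}{\frac{1}{2} i \sqrt{770}}\right) \left(- \frac{1}{20715}\right) = \left(4860 + 39935 \left(- \frac{i \sqrt{770}}{385}\right)\right) \left(- \frac{1}{20715}\right) = \left(4860 - \frac{1141 i \sqrt{770}}{11}\right) \left(- \frac{1}{20715}\right) = - \frac{324}{1381} + \frac{1141 i \sqrt{770}}{227865}$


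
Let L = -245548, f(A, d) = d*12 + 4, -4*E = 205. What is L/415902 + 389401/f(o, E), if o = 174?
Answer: -81051342265/127058061 ≈ -637.91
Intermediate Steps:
E = -205/4 (E = -¼*205 = -205/4 ≈ -51.250)
f(A, d) = 4 + 12*d (f(A, d) = 12*d + 4 = 4 + 12*d)
L/415902 + 389401/f(o, E) = -245548/415902 + 389401/(4 + 12*(-205/4)) = -245548*1/415902 + 389401/(4 - 615) = -122774/207951 + 389401/(-611) = -122774/207951 + 389401*(-1/611) = -122774/207951 - 389401/611 = -81051342265/127058061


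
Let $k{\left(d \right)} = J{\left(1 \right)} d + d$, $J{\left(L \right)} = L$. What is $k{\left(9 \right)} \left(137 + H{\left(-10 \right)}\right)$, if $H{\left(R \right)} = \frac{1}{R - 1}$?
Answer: $\frac{27108}{11} \approx 2464.4$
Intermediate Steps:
$H{\left(R \right)} = \frac{1}{-1 + R}$
$k{\left(d \right)} = 2 d$ ($k{\left(d \right)} = 1 d + d = d + d = 2 d$)
$k{\left(9 \right)} \left(137 + H{\left(-10 \right)}\right) = 2 \cdot 9 \left(137 + \frac{1}{-1 - 10}\right) = 18 \left(137 + \frac{1}{-11}\right) = 18 \left(137 - \frac{1}{11}\right) = 18 \cdot \frac{1506}{11} = \frac{27108}{11}$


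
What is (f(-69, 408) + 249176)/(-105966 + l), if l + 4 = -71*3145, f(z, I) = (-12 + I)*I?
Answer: -410744/329265 ≈ -1.2475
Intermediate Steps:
f(z, I) = I*(-12 + I)
l = -223299 (l = -4 - 71*3145 = -4 - 223295 = -223299)
(f(-69, 408) + 249176)/(-105966 + l) = (408*(-12 + 408) + 249176)/(-105966 - 223299) = (408*396 + 249176)/(-329265) = (161568 + 249176)*(-1/329265) = 410744*(-1/329265) = -410744/329265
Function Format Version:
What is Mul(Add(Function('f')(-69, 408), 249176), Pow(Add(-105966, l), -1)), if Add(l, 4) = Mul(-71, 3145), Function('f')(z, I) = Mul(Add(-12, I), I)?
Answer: Rational(-410744, 329265) ≈ -1.2475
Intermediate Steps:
Function('f')(z, I) = Mul(I, Add(-12, I))
l = -223299 (l = Add(-4, Mul(-71, 3145)) = Add(-4, -223295) = -223299)
Mul(Add(Function('f')(-69, 408), 249176), Pow(Add(-105966, l), -1)) = Mul(Add(Mul(408, Add(-12, 408)), 249176), Pow(Add(-105966, -223299), -1)) = Mul(Add(Mul(408, 396), 249176), Pow(-329265, -1)) = Mul(Add(161568, 249176), Rational(-1, 329265)) = Mul(410744, Rational(-1, 329265)) = Rational(-410744, 329265)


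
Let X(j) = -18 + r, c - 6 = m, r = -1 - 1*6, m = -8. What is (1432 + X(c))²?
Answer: 1979649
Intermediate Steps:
r = -7 (r = -1 - 6 = -7)
c = -2 (c = 6 - 8 = -2)
X(j) = -25 (X(j) = -18 - 7 = -25)
(1432 + X(c))² = (1432 - 25)² = 1407² = 1979649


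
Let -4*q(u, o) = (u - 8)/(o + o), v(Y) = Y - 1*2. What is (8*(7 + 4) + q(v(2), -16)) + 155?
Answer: 3887/16 ≈ 242.94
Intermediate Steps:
v(Y) = -2 + Y (v(Y) = Y - 2 = -2 + Y)
q(u, o) = -(-8 + u)/(8*o) (q(u, o) = -(u - 8)/(4*(o + o)) = -(-8 + u)/(4*(2*o)) = -(-8 + u)*1/(2*o)/4 = -(-8 + u)/(8*o))
(8*(7 + 4) + q(v(2), -16)) + 155 = (8*(7 + 4) + (1/8)*(8 - (-2 + 2))/(-16)) + 155 = (8*11 + (1/8)*(-1/16)*(8 - 1*0)) + 155 = (88 + (1/8)*(-1/16)*(8 + 0)) + 155 = (88 + (1/8)*(-1/16)*8) + 155 = (88 - 1/16) + 155 = 1407/16 + 155 = 3887/16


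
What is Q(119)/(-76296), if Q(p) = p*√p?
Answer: -7*√119/4488 ≈ -0.017014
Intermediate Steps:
Q(p) = p^(3/2)
Q(119)/(-76296) = 119^(3/2)/(-76296) = (119*√119)*(-1/76296) = -7*√119/4488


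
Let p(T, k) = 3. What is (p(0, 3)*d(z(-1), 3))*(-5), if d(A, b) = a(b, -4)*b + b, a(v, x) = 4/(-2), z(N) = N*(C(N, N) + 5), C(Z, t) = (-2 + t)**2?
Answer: 45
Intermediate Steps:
z(N) = N*(5 + (-2 + N)**2) (z(N) = N*((-2 + N)**2 + 5) = N*(5 + (-2 + N)**2))
a(v, x) = -2 (a(v, x) = 4*(-1/2) = -2)
d(A, b) = -b (d(A, b) = -2*b + b = -b)
(p(0, 3)*d(z(-1), 3))*(-5) = (3*(-1*3))*(-5) = (3*(-3))*(-5) = -9*(-5) = 45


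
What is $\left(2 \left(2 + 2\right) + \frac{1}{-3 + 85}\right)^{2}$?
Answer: $\frac{431649}{6724} \approx 64.195$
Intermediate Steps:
$\left(2 \left(2 + 2\right) + \frac{1}{-3 + 85}\right)^{2} = \left(2 \cdot 4 + \frac{1}{82}\right)^{2} = \left(8 + \frac{1}{82}\right)^{2} = \left(\frac{657}{82}\right)^{2} = \frac{431649}{6724}$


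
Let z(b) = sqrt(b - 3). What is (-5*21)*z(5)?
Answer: -105*sqrt(2) ≈ -148.49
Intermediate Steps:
z(b) = sqrt(-3 + b)
(-5*21)*z(5) = (-5*21)*sqrt(-3 + 5) = -105*sqrt(2)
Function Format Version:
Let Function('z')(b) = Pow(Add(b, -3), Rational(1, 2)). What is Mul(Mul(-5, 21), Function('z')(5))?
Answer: Mul(-105, Pow(2, Rational(1, 2))) ≈ -148.49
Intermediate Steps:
Function('z')(b) = Pow(Add(-3, b), Rational(1, 2))
Mul(Mul(-5, 21), Function('z')(5)) = Mul(Mul(-5, 21), Pow(Add(-3, 5), Rational(1, 2))) = Mul(-105, Pow(2, Rational(1, 2)))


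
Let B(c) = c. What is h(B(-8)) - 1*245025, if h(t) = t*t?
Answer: -244961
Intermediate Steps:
h(t) = t**2
h(B(-8)) - 1*245025 = (-8)**2 - 1*245025 = 64 - 245025 = -244961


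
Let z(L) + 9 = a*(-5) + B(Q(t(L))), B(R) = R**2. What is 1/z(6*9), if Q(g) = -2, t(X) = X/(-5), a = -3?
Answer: 1/10 ≈ 0.10000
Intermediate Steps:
t(X) = -X/5 (t(X) = X*(-1/5) = -X/5)
z(L) = 10 (z(L) = -9 + (-3*(-5) + (-2)**2) = -9 + (15 + 4) = -9 + 19 = 10)
1/z(6*9) = 1/10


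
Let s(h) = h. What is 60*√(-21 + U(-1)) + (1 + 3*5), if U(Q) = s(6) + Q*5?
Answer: 16 + 120*I*√5 ≈ 16.0 + 268.33*I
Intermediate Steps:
U(Q) = 6 + 5*Q (U(Q) = 6 + Q*5 = 6 + 5*Q)
60*√(-21 + U(-1)) + (1 + 3*5) = 60*√(-21 + (6 + 5*(-1))) + (1 + 3*5) = 60*√(-21 + (6 - 5)) + (1 + 15) = 60*√(-21 + 1) + 16 = 60*√(-20) + 16 = 60*(2*I*√5) + 16 = 120*I*√5 + 16 = 16 + 120*I*√5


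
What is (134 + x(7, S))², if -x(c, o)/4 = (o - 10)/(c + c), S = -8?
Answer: 948676/49 ≈ 19361.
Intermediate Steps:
x(c, o) = -2*(-10 + o)/c (x(c, o) = -4*(o - 10)/(c + c) = -4*(-10 + o)/(2*c) = -4*(-10 + o)*1/(2*c) = -2*(-10 + o)/c)
(134 + x(7, S))² = (134 + 2*(10 - 1*(-8))/7)² = (134 + 2*(⅐)*(10 + 8))² = (134 + 2*(⅐)*18)² = (134 + 36/7)² = (974/7)² = 948676/49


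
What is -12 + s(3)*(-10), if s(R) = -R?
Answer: 18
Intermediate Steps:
-12 + s(3)*(-10) = -12 - 1*3*(-10) = -12 - 3*(-10) = -12 + 30 = 18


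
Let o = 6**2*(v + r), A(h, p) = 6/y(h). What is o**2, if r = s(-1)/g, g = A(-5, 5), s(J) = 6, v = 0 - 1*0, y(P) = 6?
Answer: 46656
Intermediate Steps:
v = 0 (v = 0 + 0 = 0)
A(h, p) = 1 (A(h, p) = 6/6 = 6*(1/6) = 1)
g = 1
r = 6 (r = 6/1 = 6*1 = 6)
o = 216 (o = 6**2*(0 + 6) = 36*6 = 216)
o**2 = 216**2 = 46656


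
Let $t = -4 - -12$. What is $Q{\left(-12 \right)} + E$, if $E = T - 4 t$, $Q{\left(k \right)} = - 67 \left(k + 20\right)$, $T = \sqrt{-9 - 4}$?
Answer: $-568 + i \sqrt{13} \approx -568.0 + 3.6056 i$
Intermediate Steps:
$t = 8$ ($t = -4 + 12 = 8$)
$T = i \sqrt{13}$ ($T = \sqrt{-13} = i \sqrt{13} \approx 3.6056 i$)
$Q{\left(k \right)} = -1340 - 67 k$ ($Q{\left(k \right)} = - 67 \left(20 + k\right) = -1340 - 67 k$)
$E = -32 + i \sqrt{13}$ ($E = i \sqrt{13} - 32 = -32 + i \sqrt{13} \approx -32.0 + 3.6056 i$)
$Q{\left(-12 \right)} + E = \left(-1340 - -804\right) - \left(32 - i \sqrt{13}\right) = \left(-1340 + 804\right) - \left(32 - i \sqrt{13}\right) = -536 - \left(32 - i \sqrt{13}\right) = -568 + i \sqrt{13}$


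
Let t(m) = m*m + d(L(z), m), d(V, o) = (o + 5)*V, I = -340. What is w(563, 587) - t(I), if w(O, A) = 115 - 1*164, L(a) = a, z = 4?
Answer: -114309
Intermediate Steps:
w(O, A) = -49 (w(O, A) = 115 - 164 = -49)
d(V, o) = V*(5 + o) (d(V, o) = (5 + o)*V = V*(5 + o))
t(m) = 20 + m**2 + 4*m (t(m) = m*m + 4*(5 + m) = m**2 + (20 + 4*m) = 20 + m**2 + 4*m)
w(563, 587) - t(I) = -49 - (20 + (-340)**2 + 4*(-340)) = -49 - (20 + 115600 - 1360) = -49 - 1*114260 = -49 - 114260 = -114309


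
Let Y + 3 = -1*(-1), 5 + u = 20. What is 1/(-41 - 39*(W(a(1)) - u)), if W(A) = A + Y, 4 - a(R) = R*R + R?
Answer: 1/544 ≈ 0.0018382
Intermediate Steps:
u = 15 (u = -5 + 20 = 15)
Y = -2 (Y = -3 - 1*(-1) = -3 + 1 = -2)
a(R) = 4 - R - R² (a(R) = 4 - (R*R + R) = 4 - (R² + R) = 4 - (R + R²) = 4 + (-R - R²) = 4 - R - R²)
W(A) = -2 + A (W(A) = A - 2 = -2 + A)
1/(-41 - 39*(W(a(1)) - u)) = 1/(-41 - 39*((-2 + (4 - 1*1 - 1*1²)) - 1*15)) = 1/(-41 - 39*((-2 + (4 - 1 - 1*1)) - 15)) = 1/(-41 - 39*((-2 + (4 - 1 - 1)) - 15)) = 1/(-41 - 39*((-2 + 2) - 15)) = 1/(-41 - 39*(0 - 15)) = 1/(-41 - 39*(-15)) = 1/(-41 + 585) = 1/544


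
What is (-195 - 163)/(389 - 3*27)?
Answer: -179/154 ≈ -1.1623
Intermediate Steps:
(-195 - 163)/(389 - 3*27) = -358/(389 - 81) = -358/308 = -358*1/308 = -179/154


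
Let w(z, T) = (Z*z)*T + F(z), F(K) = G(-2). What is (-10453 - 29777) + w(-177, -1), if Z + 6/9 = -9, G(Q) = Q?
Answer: -41943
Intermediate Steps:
F(K) = -2
Z = -29/3 (Z = -⅔ - 9 = -29/3 ≈ -9.6667)
w(z, T) = -2 - 29*T*z/3 (w(z, T) = (-29*z/3)*T - 2 = -29*T*z/3 - 2 = -2 - 29*T*z/3)
(-10453 - 29777) + w(-177, -1) = (-10453 - 29777) + (-2 - 29/3*(-1)*(-177)) = -40230 + (-2 - 1711) = -40230 - 1713 = -41943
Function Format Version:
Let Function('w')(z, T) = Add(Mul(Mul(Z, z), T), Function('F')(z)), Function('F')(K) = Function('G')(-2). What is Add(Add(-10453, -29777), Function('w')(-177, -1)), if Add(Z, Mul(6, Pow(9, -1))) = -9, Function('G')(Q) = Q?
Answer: -41943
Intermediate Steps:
Function('F')(K) = -2
Z = Rational(-29, 3) (Z = Add(Rational(-2, 3), -9) = Rational(-29, 3) ≈ -9.6667)
Function('w')(z, T) = Add(-2, Mul(Rational(-29, 3), T, z)) (Function('w')(z, T) = Add(Mul(Mul(Rational(-29, 3), z), T), -2) = Add(Mul(Rational(-29, 3), T, z), -2) = Add(-2, Mul(Rational(-29, 3), T, z)))
Add(Add(-10453, -29777), Function('w')(-177, -1)) = Add(Add(-10453, -29777), Add(-2, Mul(Rational(-29, 3), -1, -177))) = Add(-40230, Add(-2, -1711)) = Add(-40230, -1713) = -41943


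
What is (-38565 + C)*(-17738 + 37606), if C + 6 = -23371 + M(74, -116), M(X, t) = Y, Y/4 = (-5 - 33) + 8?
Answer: -1233047816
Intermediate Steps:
Y = -120 (Y = 4*((-5 - 33) + 8) = 4*(-38 + 8) = 4*(-30) = -120)
M(X, t) = -120
C = -23497 (C = -6 + (-23371 - 120) = -6 - 23491 = -23497)
(-38565 + C)*(-17738 + 37606) = (-38565 - 23497)*(-17738 + 37606) = -62062*19868 = -1233047816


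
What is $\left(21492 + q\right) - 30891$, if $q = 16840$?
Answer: $7441$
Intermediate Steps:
$\left(21492 + q\right) - 30891 = \left(21492 + 16840\right) - 30891 = 38332 - 30891 = 7441$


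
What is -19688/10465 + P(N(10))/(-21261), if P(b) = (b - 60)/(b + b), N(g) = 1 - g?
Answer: -109206961/58042530 ≈ -1.8815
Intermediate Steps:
P(b) = (-60 + b)/(2*b) (P(b) = (-60 + b)/((2*b)) = (-60 + b)*(1/(2*b)) = (-60 + b)/(2*b))
-19688/10465 + P(N(10))/(-21261) = -19688/10465 + ((-60 + (1 - 1*10))/(2*(1 - 1*10)))/(-21261) = -19688*1/10465 + ((-60 + (1 - 10))/(2*(1 - 10)))*(-1/21261) = -856/455 + ((1/2)*(-60 - 9)/(-9))*(-1/21261) = -856/455 + ((1/2)*(-1/9)*(-69))*(-1/21261) = -856/455 + (23/6)*(-1/21261) = -856/455 - 23/127566 = -109206961/58042530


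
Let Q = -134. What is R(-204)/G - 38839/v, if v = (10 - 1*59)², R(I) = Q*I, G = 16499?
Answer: -82167275/5659157 ≈ -14.519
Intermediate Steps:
R(I) = -134*I
v = 2401 (v = (10 - 59)² = (-49)² = 2401)
R(-204)/G - 38839/v = -134*(-204)/16499 - 38839/2401 = 27336*(1/16499) - 38839*1/2401 = 27336/16499 - 38839/2401 = -82167275/5659157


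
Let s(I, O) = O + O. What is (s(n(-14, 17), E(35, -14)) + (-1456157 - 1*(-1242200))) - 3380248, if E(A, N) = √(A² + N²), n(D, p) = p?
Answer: -3594205 + 14*√29 ≈ -3.5941e+6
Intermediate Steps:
s(I, O) = 2*O
(s(n(-14, 17), E(35, -14)) + (-1456157 - 1*(-1242200))) - 3380248 = (2*√(35² + (-14)²) + (-1456157 - 1*(-1242200))) - 3380248 = (2*√(1225 + 196) + (-1456157 + 1242200)) - 3380248 = (2*√1421 - 213957) - 3380248 = (2*(7*√29) - 213957) - 3380248 = (14*√29 - 213957) - 3380248 = (-213957 + 14*√29) - 3380248 = -3594205 + 14*√29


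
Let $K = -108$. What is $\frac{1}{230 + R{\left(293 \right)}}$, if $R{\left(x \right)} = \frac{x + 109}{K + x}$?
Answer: $\frac{185}{42952} \approx 0.0043071$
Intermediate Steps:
$R{\left(x \right)} = \frac{109 + x}{-108 + x}$ ($R{\left(x \right)} = \frac{x + 109}{-108 + x} = \frac{109 + x}{-108 + x}$)
$\frac{1}{230 + R{\left(293 \right)}} = \frac{1}{230 + \frac{109 + 293}{-108 + 293}} = \frac{1}{230 + \frac{1}{185} \cdot 402} = \frac{1}{230 + \frac{402}{185}} = \frac{1}{\frac{42952}{185}} = \frac{185}{42952}$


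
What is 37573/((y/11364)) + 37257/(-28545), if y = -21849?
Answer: -123120665767/6299795 ≈ -19544.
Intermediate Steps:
37573/((y/11364)) + 37257/(-28545) = 37573/((-21849/11364)) + 37257/(-28545) = 37573/((-21849*1/11364)) + 37257*(-1/28545) = 37573/(-7283/3788) - 1129/865 = 37573*(-3788/7283) - 1129/865 = -142326524/7283 - 1129/865 = -123120665767/6299795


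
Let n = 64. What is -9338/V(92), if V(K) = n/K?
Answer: -107387/8 ≈ -13423.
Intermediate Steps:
V(K) = 64/K
-9338/V(92) = -9338/(64/92) = -9338/(64*(1/92)) = -9338/16/23 = -9338*23/16 = -107387/8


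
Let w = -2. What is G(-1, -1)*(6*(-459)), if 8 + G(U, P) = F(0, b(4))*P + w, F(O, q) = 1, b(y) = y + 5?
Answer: 30294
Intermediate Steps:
b(y) = 5 + y
G(U, P) = -10 + P (G(U, P) = -8 + (1*P - 2) = -8 + (P - 2) = -8 + (-2 + P) = -10 + P)
G(-1, -1)*(6*(-459)) = (-10 - 1)*(6*(-459)) = -11*(-2754) = 30294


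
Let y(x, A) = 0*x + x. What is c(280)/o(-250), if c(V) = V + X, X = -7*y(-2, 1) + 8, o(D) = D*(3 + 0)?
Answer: -151/375 ≈ -0.40267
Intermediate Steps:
y(x, A) = x (y(x, A) = 0 + x = x)
o(D) = 3*D (o(D) = D*3 = 3*D)
X = 22 (X = -7*(-2) + 8 = 14 + 8 = 22)
c(V) = 22 + V (c(V) = V + 22 = 22 + V)
c(280)/o(-250) = (22 + 280)/((3*(-250))) = 302/(-750) = 302*(-1/750) = -151/375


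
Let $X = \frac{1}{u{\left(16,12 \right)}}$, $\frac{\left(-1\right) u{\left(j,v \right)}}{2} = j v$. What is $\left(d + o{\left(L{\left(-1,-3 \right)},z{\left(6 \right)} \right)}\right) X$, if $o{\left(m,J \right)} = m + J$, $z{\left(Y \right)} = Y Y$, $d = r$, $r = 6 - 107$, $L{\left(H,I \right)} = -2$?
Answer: $\frac{67}{384} \approx 0.17448$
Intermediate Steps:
$u{\left(j,v \right)} = - 2 j v$
$r = -101$
$X = - \frac{1}{384}$ ($X = \frac{1}{\left(-2\right) 16 \cdot 12} = \frac{1}{-384} = - \frac{1}{384} \approx -0.0026042$)
$d = -101$
$z{\left(Y \right)} = Y^{2}$
$o{\left(m,J \right)} = J + m$
$\left(d + o{\left(L{\left(-1,-3 \right)},z{\left(6 \right)} \right)}\right) X = \left(-101 - \left(2 - 6^{2}\right)\right) \left(- \frac{1}{384}\right) = \left(-101 + \left(36 - 2\right)\right) \left(- \frac{1}{384}\right) = \left(-101 + 34\right) \left(- \frac{1}{384}\right) = \left(-67\right) \left(- \frac{1}{384}\right) = \frac{67}{384}$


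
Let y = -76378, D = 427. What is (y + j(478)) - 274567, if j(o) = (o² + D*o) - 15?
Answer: 81630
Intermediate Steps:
j(o) = -15 + o² + 427*o (j(o) = (o² + 427*o) - 15 = -15 + o² + 427*o)
(y + j(478)) - 274567 = (-76378 + (-15 + 478² + 427*478)) - 274567 = (-76378 + (-15 + 228484 + 204106)) - 274567 = (-76378 + 432575) - 274567 = 356197 - 274567 = 81630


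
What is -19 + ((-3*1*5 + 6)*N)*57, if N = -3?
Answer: 1520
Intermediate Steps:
-19 + ((-3*1*5 + 6)*N)*57 = -19 + ((-3*1*5 + 6)*(-3))*57 = -19 + ((-3*5 + 6)*(-3))*57 = -19 + ((-15 + 6)*(-3))*57 = -19 - 9*(-3)*57 = -19 + 27*57 = -19 + 1539 = 1520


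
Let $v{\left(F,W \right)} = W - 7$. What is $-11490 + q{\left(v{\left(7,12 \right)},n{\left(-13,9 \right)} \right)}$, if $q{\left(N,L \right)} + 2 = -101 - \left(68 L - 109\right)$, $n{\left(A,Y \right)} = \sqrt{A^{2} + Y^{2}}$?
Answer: $-11484 - 340 \sqrt{10} \approx -12559.0$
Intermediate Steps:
$v{\left(F,W \right)} = -7 + W$
$q{\left(N,L \right)} = 6 - 68 L$ ($q{\left(N,L \right)} = -2 - \left(-8 + 68 L\right) = 6 - 68 L$)
$-11490 + q{\left(v{\left(7,12 \right)},n{\left(-13,9 \right)} \right)} = -11490 + \left(6 - 68 \sqrt{\left(-13\right)^{2} + 9^{2}}\right) = -11490 + \left(6 - 68 \sqrt{169 + 81}\right) = -11490 + \left(6 - 68 \sqrt{250}\right) = -11490 + \left(6 - 68 \cdot 5 \sqrt{10}\right) = -11490 + \left(6 - 340 \sqrt{10}\right) = -11484 - 340 \sqrt{10}$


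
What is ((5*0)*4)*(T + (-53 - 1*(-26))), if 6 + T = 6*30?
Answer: 0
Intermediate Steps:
T = 174 (T = -6 + 6*30 = -6 + 180 = 174)
((5*0)*4)*(T + (-53 - 1*(-26))) = ((5*0)*4)*(174 + (-53 - 1*(-26))) = (0*4)*(174 + (-53 + 26)) = 0*(174 - 27) = 0*147 = 0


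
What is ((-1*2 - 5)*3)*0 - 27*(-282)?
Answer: 7614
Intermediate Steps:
((-1*2 - 5)*3)*0 - 27*(-282) = ((-2 - 5)*3)*0 + 7614 = -7*3*0 + 7614 = -21*0 + 7614 = 0 + 7614 = 7614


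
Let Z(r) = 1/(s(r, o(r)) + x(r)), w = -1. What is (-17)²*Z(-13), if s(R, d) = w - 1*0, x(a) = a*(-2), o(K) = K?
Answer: 289/25 ≈ 11.560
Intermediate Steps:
x(a) = -2*a
s(R, d) = -1 (s(R, d) = -1 - 1*0 = -1 + 0 = -1)
Z(r) = 1/(-1 - 2*r)
(-17)²*Z(-13) = (-17)²*(-1/(1 + 2*(-13))) = 289*(-1/(1 - 26)) = 289*(-1/(-25)) = 289*(-1*(-1/25)) = 289*(1/25) = 289/25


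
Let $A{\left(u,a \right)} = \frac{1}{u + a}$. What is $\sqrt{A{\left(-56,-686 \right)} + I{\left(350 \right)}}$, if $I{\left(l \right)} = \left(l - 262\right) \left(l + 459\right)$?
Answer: $\frac{\sqrt{39195751546}}{742} \approx 266.82$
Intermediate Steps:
$A{\left(u,a \right)} = \frac{1}{a + u}$
$I{\left(l \right)} = \left(-262 + l\right) \left(459 + l\right)$
$\sqrt{A{\left(-56,-686 \right)} + I{\left(350 \right)}} = \sqrt{\frac{1}{-686 - 56} + \left(-120258 + 350^{2} + 197 \cdot 350\right)} = \sqrt{\frac{1}{-742} + \left(-120258 + 122500 + 68950\right)} = \sqrt{- \frac{1}{742} + 71192} = \sqrt{\frac{52824463}{742}} = \frac{\sqrt{39195751546}}{742}$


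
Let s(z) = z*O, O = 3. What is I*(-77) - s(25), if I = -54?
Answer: 4083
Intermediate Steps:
s(z) = 3*z (s(z) = z*3 = 3*z)
I*(-77) - s(25) = -54*(-77) - 3*25 = 4158 - 1*75 = 4158 - 75 = 4083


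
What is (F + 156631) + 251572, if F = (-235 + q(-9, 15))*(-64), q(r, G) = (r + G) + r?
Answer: 423435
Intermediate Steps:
q(r, G) = G + 2*r (q(r, G) = (G + r) + r = G + 2*r)
F = 15232 (F = (-235 + (15 + 2*(-9)))*(-64) = (-235 + (15 - 18))*(-64) = (-235 - 3)*(-64) = -238*(-64) = 15232)
(F + 156631) + 251572 = (15232 + 156631) + 251572 = 171863 + 251572 = 423435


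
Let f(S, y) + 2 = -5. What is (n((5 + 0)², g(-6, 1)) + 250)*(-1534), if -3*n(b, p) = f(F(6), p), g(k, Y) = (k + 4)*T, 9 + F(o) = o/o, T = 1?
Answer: -1161238/3 ≈ -3.8708e+5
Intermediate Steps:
F(o) = -8 (F(o) = -9 + o/o = -9 + 1 = -8)
g(k, Y) = 4 + k (g(k, Y) = (k + 4)*1 = (4 + k)*1 = 4 + k)
f(S, y) = -7 (f(S, y) = -2 - 5 = -7)
n(b, p) = 7/3 (n(b, p) = -⅓*(-7) = 7/3)
(n((5 + 0)², g(-6, 1)) + 250)*(-1534) = (7/3 + 250)*(-1534) = (757/3)*(-1534) = -1161238/3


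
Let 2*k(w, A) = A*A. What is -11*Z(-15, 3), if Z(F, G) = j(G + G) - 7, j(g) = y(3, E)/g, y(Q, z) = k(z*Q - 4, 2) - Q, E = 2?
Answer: 473/6 ≈ 78.833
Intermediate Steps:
k(w, A) = A**2/2 (k(w, A) = (A*A)/2 = A**2/2)
y(Q, z) = 2 - Q (y(Q, z) = (1/2)*2**2 - Q = (1/2)*4 - Q = 2 - Q)
j(g) = -1/g (j(g) = (2 - 1*3)/g = (2 - 3)/g = -1/g)
Z(F, G) = -7 - 1/(2*G) (Z(F, G) = -1/(G + G) - 7 = -1/(2*G) - 7 = -7 - 1/(2*G))
-11*Z(-15, 3) = -11*(-7 - 1/2/3) = -11*(-7 - 1/2*1/3) = -11*(-7 - 1/6) = -11*(-43/6) = 473/6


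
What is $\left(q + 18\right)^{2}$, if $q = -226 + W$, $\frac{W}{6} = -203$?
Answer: $2033476$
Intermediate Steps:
$W = -1218$ ($W = 6 \left(-203\right) = -1218$)
$q = -1444$ ($q = -226 - 1218 = -1444$)
$\left(q + 18\right)^{2} = \left(-1444 + 18\right)^{2} = \left(-1426\right)^{2} = 2033476$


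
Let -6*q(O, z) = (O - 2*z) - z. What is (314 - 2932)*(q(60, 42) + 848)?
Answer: -2248862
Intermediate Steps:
q(O, z) = z/2 - O/6 (q(O, z) = -((O - 2*z) - z)/6 = -(O - 3*z)/6 = z/2 - O/6)
(314 - 2932)*(q(60, 42) + 848) = (314 - 2932)*(((1/2)*42 - 1/6*60) + 848) = -2618*((21 - 10) + 848) = -2618*(11 + 848) = -2618*859 = -2248862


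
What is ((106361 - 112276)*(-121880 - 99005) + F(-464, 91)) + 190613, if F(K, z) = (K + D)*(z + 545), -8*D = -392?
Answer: 1306461448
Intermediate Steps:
D = 49 (D = -1/8*(-392) = 49)
F(K, z) = (49 + K)*(545 + z) (F(K, z) = (K + 49)*(z + 545) = (49 + K)*(545 + z))
((106361 - 112276)*(-121880 - 99005) + F(-464, 91)) + 190613 = ((106361 - 112276)*(-121880 - 99005) + (26705 + 49*91 + 545*(-464) - 464*91)) + 190613 = (-5915*(-220885) + (26705 + 4459 - 252880 - 42224)) + 190613 = (1306534775 - 263940) + 190613 = 1306270835 + 190613 = 1306461448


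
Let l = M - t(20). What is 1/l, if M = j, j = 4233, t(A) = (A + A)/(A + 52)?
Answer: 9/38092 ≈ 0.00023627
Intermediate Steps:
t(A) = 2*A/(52 + A) (t(A) = (2*A)/(52 + A) = 2*A/(52 + A))
M = 4233
l = 38092/9 (l = 4233 - 2*20/(52 + 20) = 4233 - 2*20/72 = 4233 - 1*5/9 = 4233 - 5/9 = 38092/9 ≈ 4232.4)
1/l = 1/(38092/9) = 9/38092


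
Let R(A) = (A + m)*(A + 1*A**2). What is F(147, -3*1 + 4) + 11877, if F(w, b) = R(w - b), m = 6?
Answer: 3274101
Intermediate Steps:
R(A) = (6 + A)*(A + A**2) (R(A) = (A + 6)*(A + 1*A**2) = (6 + A)*(A + A**2))
F(w, b) = (w - b)*(6 + (w - b)**2 - 7*b + 7*w) (F(w, b) = (w - b)*(6 + (w - b)**2 + 7*(w - b)) = (w - b)*(6 + (w - b)**2 + (-7*b + 7*w)) = (w - b)*(6 + (w - b)**2 - 7*b + 7*w))
F(147, -3*1 + 4) + 11877 = -((-3*1 + 4) - 1*147)*(6 + ((-3*1 + 4) - 1*147)**2 - 7*(-3*1 + 4) + 7*147) + 11877 = -((-3 + 4) - 147)*(6 + ((-3 + 4) - 147)**2 - 7*(-3 + 4) + 1029) + 11877 = -(1 - 147)*(6 + (1 - 147)**2 - 7*1 + 1029) + 11877 = -1*(-146)*(6 + (-146)**2 - 7 + 1029) + 11877 = -1*(-146)*(6 + 21316 - 7 + 1029) + 11877 = -1*(-146)*22344 + 11877 = 3262224 + 11877 = 3274101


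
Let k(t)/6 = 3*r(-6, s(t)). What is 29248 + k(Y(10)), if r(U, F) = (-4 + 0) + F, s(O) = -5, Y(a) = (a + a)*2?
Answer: 29086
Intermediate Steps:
Y(a) = 4*a (Y(a) = (2*a)*2 = 4*a)
r(U, F) = -4 + F
k(t) = -162 (k(t) = 6*(3*(-4 - 5)) = 6*(3*(-9)) = 6*(-27) = -162)
29248 + k(Y(10)) = 29248 - 162 = 29086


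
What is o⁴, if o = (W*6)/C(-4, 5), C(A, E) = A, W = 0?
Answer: 0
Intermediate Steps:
o = 0 (o = (0*6)/(-4) = 0*(-¼) = 0)
o⁴ = 0⁴ = 0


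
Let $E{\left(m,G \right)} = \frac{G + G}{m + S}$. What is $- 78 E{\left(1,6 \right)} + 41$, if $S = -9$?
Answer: $158$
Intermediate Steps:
$E{\left(m,G \right)} = \frac{2 G}{-9 + m}$ ($E{\left(m,G \right)} = \frac{G + G}{m - 9} = \frac{2 G}{-9 + m}$)
$- 78 E{\left(1,6 \right)} + 41 = - 78 \cdot 2 \cdot 6 \frac{1}{-9 + 1} + 41 = - 78 \cdot 2 \cdot 6 \frac{1}{-8} + 41 = - 78 \cdot 2 \cdot 6 \left(- \frac{1}{8}\right) + 41 = \left(-78\right) \left(- \frac{3}{2}\right) + 41 = 117 + 41 = 158$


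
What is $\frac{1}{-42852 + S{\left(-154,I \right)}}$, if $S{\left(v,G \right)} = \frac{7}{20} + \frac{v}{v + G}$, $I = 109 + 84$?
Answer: $- \frac{780}{33427367} \approx -2.3334 \cdot 10^{-5}$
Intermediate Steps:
$I = 193$
$S{\left(v,G \right)} = \frac{7}{20} + \frac{v}{G + v}$ ($S{\left(v,G \right)} = 7 \cdot \frac{1}{20} + \frac{v}{G + v} = \frac{7}{20} + \frac{v}{G + v}$)
$\frac{1}{-42852 + S{\left(-154,I \right)}} = \frac{1}{-42852 + \frac{7 \cdot 193 + 27 \left(-154\right)}{20 \left(193 - 154\right)}} = \frac{1}{-42852 + \frac{1351 - 4158}{20 \cdot 39}} = \frac{1}{-42852 + \frac{1}{20} \cdot \frac{1}{39} \left(-2807\right)} = \frac{1}{-42852 - \frac{2807}{780}} = \frac{1}{- \frac{33427367}{780}} = - \frac{780}{33427367}$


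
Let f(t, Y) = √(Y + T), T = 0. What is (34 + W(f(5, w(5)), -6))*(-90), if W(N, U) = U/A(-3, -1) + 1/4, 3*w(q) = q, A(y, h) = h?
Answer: -7245/2 ≈ -3622.5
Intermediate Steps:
w(q) = q/3
f(t, Y) = √Y (f(t, Y) = √(Y + 0) = √Y)
W(N, U) = ¼ - U (W(N, U) = U/(-1) + 1/4 = U*(-1) + 1*(¼) = -U + ¼ = ¼ - U)
(34 + W(f(5, w(5)), -6))*(-90) = (34 + (¼ - 1*(-6)))*(-90) = (34 + (¼ + 6))*(-90) = (34 + 25/4)*(-90) = (161/4)*(-90) = -7245/2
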